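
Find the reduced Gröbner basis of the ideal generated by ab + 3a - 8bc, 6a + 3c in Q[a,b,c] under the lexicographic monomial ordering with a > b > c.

f_1 = ab + 3a - 8bc, LT = ab.
f_2 = 6a + 3c, LT = a.

S(f_1,f_2): lcm = ab. S = 3a - 17/2bc.
  leading term a: subtract (1/2)·f_2 from 3a - 17/2bc → -17/2bc - 3/2c
  leading term bc: no divisor's leading term divides it; move -17/2bc to the remainder.
  leading term c: no divisor's leading term divides it; move -3/2c to the remainder.
  remainder -17/2bc - 3/2c ≠ 0; add g_3 = -17/2bc - 3/2c to the basis.

The other S-polynomials (S(f_1,g_3), S(f_2,g_3)) all reduce to 0 modulo the current basis, so we have a Gröbner basis.
Inter-reduce: drop elements whose leading term is divisible by another's, tail-reduce, and make monic.

G = {a + 1/2c, bc + 3/17c}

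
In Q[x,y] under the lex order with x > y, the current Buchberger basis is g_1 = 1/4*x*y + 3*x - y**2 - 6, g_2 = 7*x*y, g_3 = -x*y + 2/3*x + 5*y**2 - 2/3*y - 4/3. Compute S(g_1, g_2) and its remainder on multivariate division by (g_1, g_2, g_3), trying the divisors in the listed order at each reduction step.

S(g_1, g_2) = 12*x - 4*y**2 - 24; remainder on division = 12*x - 4*y**2 - 24.

lcm(LM(g_1), LM(g_2)) = x*y.
S = (lcm/LT(g_1))·g_1 − (lcm/LT(g_2))·g_2 = 12*x - 4*y**2 - 24.
Reduce S modulo (g_1, g_2, g_3) in that order:
  leading term x: no divisor's leading term divides it; move 12*x to the remainder.
  leading term y**2: no divisor's leading term divides it; move -4*y**2 to the remainder.
  leading term 1: no divisor's leading term divides it; move -24 to the remainder.
The remainder 12*x - 4*y**2 - 24 is nonzero, so it would be added as the next basis element.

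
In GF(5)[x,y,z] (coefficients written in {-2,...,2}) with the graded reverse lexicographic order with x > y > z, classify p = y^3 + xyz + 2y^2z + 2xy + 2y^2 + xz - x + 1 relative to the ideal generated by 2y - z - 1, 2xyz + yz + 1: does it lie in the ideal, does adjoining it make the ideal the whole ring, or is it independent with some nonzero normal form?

First compute the reduced Gröbner basis of I by Buchberger's algorithm.
f_1 = 2y - z - 1, LT = y.
f_2 = 2xyz + yz + 1, LT = xyz.

S(f_1,f_2): lcm = xyz. S = 2xz^2 + 2xz + 2yz + 2.
  reduce S modulo (f_1, f_2):
  remainder 2xz^2 + 2xz + z^2 + z + 2 ≠ 0; add h_3 = 2xz^2 + 2xz + z^2 + z + 2 to the basis.

The other S-polynomials (S(f_1,h_3), S(f_2,h_3)) all reduce to 0 modulo the current basis, so we have a Gröbner basis.
Inter-reduce: drop elements whose leading term is divisible by another's, tail-reduce, and make monic.
Reduced Gröbner basis: {xz^2 + xz - 2z^2 - 2z + 1, y + 2z + 2}.
Label its elements g_1 = xz^2 + xz - 2z^2 - 2z + 1, g_2 = y + 2z + 2.

Reduce p = y^3 + xyz + 2y^2z + 2xy + 2y^2 + xz - x + 1 modulo G:
  leading term y^3: subtract (y^2)·g_2 from y^3 + xyz + 2y^2z + 2xy + 2y^2 + xz - x + 1 → xyz + 2xy + xz - x + 1
  leading term xyz: subtract (xz)·g_2 from xyz + 2xy + xz - x + 1 → -2xz^2 + 2xy - xz - x + 1
  leading term xz^2: subtract (-2)·g_1 from -2xz^2 + 2xy - xz - x + 1 → 2xy + xz + z^2 - x + z - 2
  leading term xy: subtract (2x)·g_2 from 2xy + xz + z^2 - x + z - 2 → 2xz + z^2 + z - 2
  leading term xz: no divisor's leading term divides it; move 2xz to the remainder.
  leading term z^2: no divisor's leading term divides it; move z^2 to the remainder.
  leading term z: no divisor's leading term divides it; move z to the remainder.
  leading term 1: no divisor's leading term divides it; move -2 to the remainder.
  normal form = 2xz + z^2 + z - 2.
The normal form is nonzero, so p ∉ I. Since p minus its normal form lies in I, I + (p) = I + (r) where r = 2xz + z^2 + z - 2; decide whether this ideal is the whole ring.
Run Buchberger on G together with r (pairs among the g_i already reduce to 0 since G is a Gröbner basis):
g_1 = xz^2 + xz - 2z^2 - 2z + 1, LT = xz^2.
g_2 = y + 2z + 2, LT = y.
r = 2xz + z^2 + z - 2, LT = xz.

S(g_1,r): lcm = xz^2. S = 2z^3 + xz - z + 1.
  reduce S modulo (g_1, g_2, r):
  remainder 2z^3 + 2z^2 + z + 2 ≠ 0; add m_4 = 2z^3 + 2z^2 + z + 2 to the basis.

S(g_1,m_4): lcm = xz^3. S = -2z^3 + 2xz - 2z^2 - x + z.
  reduce S modulo (g_1, g_2, r, m_4):
  remainder -z^2 - x + z - 1 ≠ 0; add m_5 = -z^2 - x + z - 1 to the basis.

S(g_1,m_5): lcm = xz^2. S = -x^2 + 2xz - 2z^2 - x - 2z + 1.
  reduce S modulo (g_1, g_2, r, m_4, m_5):
  remainder -x^2 + 2x - z + 1 ≠ 0; add m_6 = -x^2 + 2x - z + 1 to the basis.

The other S-polynomials (S(g_1,g_2), S(g_2,r), S(g_2,m_4), S(r,m_4), S(g_2,m_5), S(r,m_5), S(m_4,m_5), S(g_1,m_6), S(g_2,m_6), S(r,m_6), S(m_4,m_6), S(m_5,m_6)) all reduce to 0 modulo the current basis, so we have a Gröbner basis.
Inter-reduce: drop elements whose leading term is divisible by another's, tail-reduce, and make monic.
Reduced Gröbner basis: {x^2 - 2x + z - 1, xz + 2x + z + 1, z^2 + x - z + 1, y + 2z + 2}.
The reduced Gröbner basis of I + (p) is {x^2 - 2x + z - 1, xz + 2x + z + 1, z^2 + x - z + 1, y + 2z + 2} ≠ {1}, a proper ideal, so the enlarged system stays consistent: p is independent of I, with normal form 2xz + z^2 + z - 2.

y^3 + xyz + 2y^2z + 2xy + 2y^2 + xz - x + 1 is independent of I; its normal form modulo I is 2xz + z^2 + z - 2.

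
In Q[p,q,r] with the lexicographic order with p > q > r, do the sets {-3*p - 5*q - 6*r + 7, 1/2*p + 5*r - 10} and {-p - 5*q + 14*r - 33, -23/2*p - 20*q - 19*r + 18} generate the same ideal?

Yes, the ideals are equal.

Since reduced Gröbner bases are canonical representatives of ideals under a given ordering, it suffices to compute and compare them.
Buchberger on the first generating set:
f_1 = -3*p - 5*q - 6*r + 7, LT = p.
f_2 = 1/2*p + 5*r - 10, LT = p.

S(f_1,f_2): lcm = p. S = 5/3*q - 8*r + 53/3.
  leading term q: no divisor's leading term divides it; move 5/3*q to the remainder.
  leading term r: no divisor's leading term divides it; move -8*r to the remainder.
  leading term 1: no divisor's leading term divides it; move 53/3 to the remainder.
  remainder 5/3*q - 8*r + 53/3 ≠ 0; add g_3 = 5/3*q - 8*r + 53/3 to the basis.

S(f_1,g_3): leading monomials are coprime, so the S-polynomial reduces to 0 (Buchberger's first criterion).
S(f_2,g_3): leading monomials are coprime, so the S-polynomial reduces to 0 (Buchberger's first criterion).
Every S-polynomial of the final basis reduces to 0, so we have a Gröbner basis.
Inter-reduce: drop elements whose leading term is divisible by another's, tail-reduce, and make monic.
Reduced Gröbner basis: {p + 10*r - 20, q - 24/5*r + 53/5}.

Buchberger on the second generating set:
h_1 = -p - 5*q + 14*r - 33, LT = p.
h_2 = -23/2*p - 20*q - 19*r + 18, LT = p.

S(h_1,h_2): lcm = p. S = 75/23*q - 360/23*r + 795/23.
  leading term q: no divisor's leading term divides it; move 75/23*q to the remainder.
  leading term r: no divisor's leading term divides it; move -360/23*r to the remainder.
  leading term 1: no divisor's leading term divides it; move 795/23 to the remainder.
  remainder 75/23*q - 360/23*r + 795/23 ≠ 0; add k_3 = 75/23*q - 360/23*r + 795/23 to the basis.

S(h_1,k_3): leading monomials are coprime, so the S-polynomial reduces to 0 (Buchberger's first criterion).
S(h_2,k_3): leading monomials are coprime, so the S-polynomial reduces to 0 (Buchberger's first criterion).
Every S-polynomial of the final basis reduces to 0, so we have a Gröbner basis.
Inter-reduce: drop elements whose leading term is divisible by another's, tail-reduce, and make monic.
Reduced Gröbner basis: {p + 10*r - 20, q - 24/5*r + 53/5}.

These coincide, so the ideals are equal.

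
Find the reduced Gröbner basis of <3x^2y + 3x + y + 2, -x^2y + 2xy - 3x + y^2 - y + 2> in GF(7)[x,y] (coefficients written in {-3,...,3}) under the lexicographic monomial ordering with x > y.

G = {x + y^4 + 2y^3 - 3y^2, y^5 + y^4 + 2y^3 - y^2 - 2y + 1}

The reduced Gröbner basis is the canonical form of the ideal for this ordering.

f_1 = 3x^2y + 3x + y + 2, LT = x^2y.
f_2 = -x^2y + 2xy - 3x + y^2 - y + 2, LT = x^2y.

S(f_1,f_2): lcm = x^2y. S = 2xy - 2x + y^2 - 3y - 2.
  leading term xy: no divisor's leading term divides it; move 2xy to the remainder.
  leading term x: no divisor's leading term divides it; move -2x to the remainder.
  leading term y^2: no divisor's leading term divides it; move y^2 to the remainder.
  leading term y: no divisor's leading term divides it; move -3y to the remainder.
  leading term 1: no divisor's leading term divides it; move -2 to the remainder.
  remainder 2xy - 2x + y^2 - 3y - 2 ≠ 0; add g_3 = 2xy - 2x + y^2 - 3y - 2 to the basis.

S(f_1,g_3): lcm = x^2y. S = x^2 + 3xy^2 - 2xy + 2x - 2y + 3.
  leading term x^2: no divisor's leading term divides it; move x^2 to the remainder.
  leading term xy^2: subtract (-2y)·g_3 from 3xy^2 - 2xy + 2x - 2y + 3 → xy + 2x + 2y^3 + y^2 + y + 3
  leading term xy: subtract (-3)·g_3 from xy + 2x + 2y^3 + y^2 + y + 3 → 3x + 2y^3 - 3y^2 - y - 3
  leading term x: no divisor's leading term divides it; move 3x to the remainder.
  leading term y^3: no divisor's leading term divides it; move 2y^3 to the remainder.
  leading term y^2: no divisor's leading term divides it; move -3y^2 to the remainder.
  leading term y: no divisor's leading term divides it; move -y to the remainder.
  leading term 1: no divisor's leading term divides it; move -3 to the remainder.
  remainder x^2 + 3x + 2y^3 - 3y^2 - y - 3 ≠ 0; add g_4 = x^2 + 3x + 2y^3 - 3y^2 - y - 3 to the basis.

S(f_1,g_4): lcm = x^2y. S = -3xy + x - 2y^4 + 3y^3 + y^2 + y + 3.
  leading term xy: subtract (2)·g_3 from -3xy + x - 2y^4 + 3y^3 + y^2 + y + 3 → -2x - 2y^4 + 3y^3 - y^2
  leading term x: no divisor's leading term divides it; move -2x to the remainder.
  leading term y^4: no divisor's leading term divides it; move -2y^4 to the remainder.
  leading term y^3: no divisor's leading term divides it; move 3y^3 to the remainder.
  leading term y^2: no divisor's leading term divides it; move -y^2 to the remainder.
  remainder -2x - 2y^4 + 3y^3 - y^2 ≠ 0; add g_5 = -2x - 2y^4 + 3y^3 - y^2 to the basis.

S(f_1,g_5): lcm = x^2y. S = -xy^5 - 2xy^4 + 3xy^3 + x - 2y + 3.
  leading term xy^5: subtract (3y^4)·g_3 from -xy^5 - 2xy^4 + 3xy^3 + x - 2y + 3 → -3xy^4 + 3xy^3 + x - 3y^6 + 2y^5 - y^4 - 2y + 3
  leading term xy^4: subtract (2y^3)·g_3 from -3xy^4 + 3xy^3 + x - 3y^6 + 2y^5 - y^4 - 2y + 3 → x - 3y^6 - 2y^4 - 3y^3 - 2y + 3
  leading term x: subtract (3)·g_5 from x - 3y^6 - 2y^4 - 3y^3 - 2y + 3 → -3y^6 - 3y^4 + 2y^3 + 3y^2 - 2y + 3
  leading term y^6: no divisor's leading term divides it; move -3y^6 to the remainder.
  leading term y^4: no divisor's leading term divides it; move -3y^4 to the remainder.
  leading term y^3: no divisor's leading term divides it; move 2y^3 to the remainder.
  leading term y^2: no divisor's leading term divides it; move 3y^2 to the remainder.
  leading term y: no divisor's leading term divides it; move -2y to the remainder.
  leading term 1: no divisor's leading term divides it; move 3 to the remainder.
  remainder -3y^6 - 3y^4 + 2y^3 + 3y^2 - 2y + 3 ≠ 0; add g_6 = -3y^6 - 3y^4 + 2y^3 + 3y^2 - 2y + 3 to the basis.

S(g_3,g_5): lcm = xy. S = -x - y^5 - 2y^4 + 3y^3 - 3y^2 + 2y - 1.
  leading term x: subtract (-3)·g_5 from -x - y^5 - 2y^4 + 3y^3 - 3y^2 + 2y - 1 → -y^5 - y^4 - 2y^3 + y^2 + 2y - 1
  leading term y^5: no divisor's leading term divides it; move -y^5 to the remainder.
  leading term y^4: no divisor's leading term divides it; move -y^4 to the remainder.
  leading term y^3: no divisor's leading term divides it; move -2y^3 to the remainder.
  leading term y^2: no divisor's leading term divides it; move y^2 to the remainder.
  leading term y: no divisor's leading term divides it; move 2y to the remainder.
  leading term 1: no divisor's leading term divides it; move -1 to the remainder.
  remainder -y^5 - y^4 - 2y^3 + y^2 + 2y - 1 ≠ 0; add g_7 = -y^5 - y^4 - 2y^3 + y^2 + 2y - 1 to the basis.

The other S-polynomials (S(f_2,g_3), S(f_2,g_4), S(g_3,g_4), S(f_2,g_5), S(g_4,g_5), S(f_1,g_6), S(f_2,g_6), S(g_3,g_6), S(g_4,g_6), S(g_5,g_6), S(f_1,g_7), S(f_2,g_7), S(g_3,g_7), S(g_4,g_7), S(g_5,g_7), S(g_6,g_7)) all reduce to 0 modulo the current basis, so we have a Gröbner basis.
Inter-reduce: drop elements whose leading term is divisible by another's, tail-reduce, and make monic.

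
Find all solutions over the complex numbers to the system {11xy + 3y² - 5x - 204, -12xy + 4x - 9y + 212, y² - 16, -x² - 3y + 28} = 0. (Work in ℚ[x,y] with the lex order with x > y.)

{(4, 4)}

Compute a lex Gröbner basis by Buchberger's algorithm.
f_1 = 11xy - 5x + 3y² - 204, LT = xy.
f_2 = -12xy + 4x - 9y + 212, LT = xy.
f_3 = y² - 16, LT = y².
f_4 = -x² - 3y + 28, LT = x².

S(f_1,f_2): lcm = xy. S = -4/33x + 3/11y² - ¾y - 29/33.
  leading term x: no divisor's leading term divides it; move -4/33x to the remainder.
  leading term y²: subtract (3/11)·f_3 from 3/11y² - ¾y - 29/33 → -¾y + 115/33
  leading term y: no divisor's leading term divides it; move -¾y to the remainder.
  leading term 1: no divisor's leading term divides it; move 115/33 to the remainder.
  remainder -4/33x - ¾y + 115/33 ≠ 0; add h_5 = -4/33x - ¾y + 115/33 to the basis.

S(f_1,f_3): lcm = xy². S = -5/11xy + 16x + 3/11y³ - 204/11y.
  leading term xy: subtract (-5/121)·f_1 from -5/11xy + 16x + 3/11y³ - 204/11y → 1911/121x + 3/11y³ + 15/121y² - 204/11y - 1020/121
  leading term x: subtract (-5733/44)·h_5 from 1911/121x + 3/11y³ + 15/121y² - 204/11y - 1020/121 → 3/11y³ + 15/121y² - 20463/176y + 215685/484
  leading term y³: subtract (3/11y)·f_3 from 3/11y³ + 15/121y² - 20463/176y + 215685/484 → 15/121y² - 19695/176y + 215685/484
  leading term y²: subtract (15/121)·f_3 from 15/121y² - 19695/176y + 215685/484 → -19695/176y + 19695/44
  leading term y: no divisor's leading term divides it; move -19695/176y to the remainder.
  leading term 1: no divisor's leading term divides it; move 19695/44 to the remainder.
  remainder -19695/176y + 19695/44 ≠ 0; add h_6 = -19695/176y + 19695/44 to the basis.

The other S-polynomials (S(f_1,f_4), S(f_2,f_3), S(f_2,f_4), S(f_3,f_4), S(f_1,h_5), S(f_2,h_5), S(f_3,h_5), S(f_4,h_5), S(f_1,h_6), S(f_2,h_6), S(f_3,h_6), S(f_4,h_6), S(h_5,h_6)) all reduce to 0 modulo the current basis, so we have a Gröbner basis.
Inter-reduce: drop elements whose leading term is divisible by another's, tail-reduce, and make monic.
Reduced Gröbner basis: {x - 4, y - 4}.

The lex basis is triangular: the last element involves only y. Solving y - 4 = 0 gives y ∈ {4}; substituting each value into the earlier elements determines the remaining variables.
  y = 4: the earlier basis element becomes x - 4 = 0, giving x = 4 — point (4, 4).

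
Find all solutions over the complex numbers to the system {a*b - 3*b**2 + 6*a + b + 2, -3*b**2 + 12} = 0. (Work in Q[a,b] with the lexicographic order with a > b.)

Compute a lex Gröbner basis by Buchberger's algorithm.
f_1 = a*b + 6*a - 3*b**2 + b + 2, LT = a*b.
f_2 = -3*b**2 + 12, LT = b**2.

S(f_1,f_2): lcm = a*b**2. S = 6*a*b + 4*a - 3*b**3 + b**2 + 2*b.
  leading term a*b: subtract (6)·f_1 from 6*a*b + 4*a - 3*b**3 + b**2 + 2*b → -32*a - 3*b**3 + 19*b**2 - 4*b - 12
  leading term a: no divisor's leading term divides it; move -32*a to the remainder.
  leading term b**3: subtract (b)·f_2 from -3*b**3 + 19*b**2 - 4*b - 12 → 19*b**2 - 16*b - 12
  leading term b**2: subtract (-19/3)·f_2 from 19*b**2 - 16*b - 12 → -16*b + 64
  leading term b: no divisor's leading term divides it; move -16*b to the remainder.
  leading term 1: no divisor's leading term divides it; move 64 to the remainder.
  remainder -32*a - 16*b + 64 ≠ 0; add h_3 = -32*a - 16*b + 64 to the basis.

The other S-polynomials (S(f_1,h_3), S(f_2,h_3)) all reduce to 0 modulo the current basis, so we have a Gröbner basis.
Inter-reduce: drop elements whose leading term is divisible by another's, tail-reduce, and make monic.
Reduced Gröbner basis: {a + 1/2*b - 2, b**2 - 4}.

Since the basis is lex-ordered, b**2 - 4 is univariate in b. Its roots are {-2, 2}. Back-substituting each root into the other basis elements fixes the other coordinates.
  b = -2: the earlier basis element becomes a - 3 = 0, giving a = 3 — point (3, -2).
  b = 2: the earlier basis element becomes a - 1 = 0, giving a = 1 — point (1, 2).
Substituting each solution back into the original system confirms all equations vanish.
This is the nonlinear analogue of row-reducing a linear system.

{(3, -2), (1, 2)}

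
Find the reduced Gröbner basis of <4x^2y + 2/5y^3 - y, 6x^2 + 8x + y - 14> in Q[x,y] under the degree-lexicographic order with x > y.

G = {y^3 - 40/3xy - 5/3y^2 + 125/6y, x^2 + 4/3x + 1/6y - 7/3}

f_1 = 4x^2y + 2/5y^3 - y, LT = x^2y.
f_2 = 6x^2 + 8x + y - 14, LT = x^2.

S(f_1,f_2): lcm = x^2y. S = 1/10y^3 - 4/3xy - 1/6y^2 + 25/12y.
  reduce S modulo (f_1, f_2):
  remainder 1/10y^3 - 4/3xy - 1/6y^2 + 25/12y ≠ 0; add g_3 = 1/10y^3 - 4/3xy - 1/6y^2 + 25/12y to the basis.

The other S-polynomials (S(f_1,g_3), S(f_2,g_3)) all reduce to 0 modulo the current basis, so we have a Gröbner basis.
Inter-reduce: drop elements whose leading term is divisible by another's, tail-reduce, and make monic.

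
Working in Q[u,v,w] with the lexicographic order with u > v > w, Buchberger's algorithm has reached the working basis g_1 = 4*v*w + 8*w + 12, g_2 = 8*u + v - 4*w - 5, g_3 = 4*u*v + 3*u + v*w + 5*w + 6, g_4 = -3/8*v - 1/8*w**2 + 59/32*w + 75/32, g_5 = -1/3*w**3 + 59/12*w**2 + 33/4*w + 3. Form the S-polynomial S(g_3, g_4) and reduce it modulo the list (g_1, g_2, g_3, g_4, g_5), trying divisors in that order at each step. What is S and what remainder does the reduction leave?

lcm(LM(g_3), LM(g_4)) = u*v.
S = (lcm/LT(g_3))·g_3 − (lcm/LT(g_4))·g_4 = -1/3*u*w**2 + 59/12*u*w + 7*u + 1/4*v*w + 5/4*w + 3/2.
Reduce S modulo (g_1, g_2, g_3, g_4, g_5) in that order:
  leading term u*w**2: subtract (-1/24*w**2)·g_2 from -1/3*u*w**2 + 59/12*u*w + 7*u + 1/4*v*w + 5/4*w + 3/2 → 59/12*u*w + 7*u + 1/24*v*w**2 + 1/4*v*w - 1/6*w**3 - 5/24*w**2 + 5/4*w + 3/2
  leading term u*w: subtract (59/96*w)·g_2 from 59/12*u*w + 7*u + 1/24*v*w**2 + 1/4*v*w - 1/6*w**3 - 5/24*w**2 + 5/4*w + 3/2 → 7*u + 1/24*v*w**2 - 35/96*v*w - 1/6*w**3 + 9/4*w**2 + 415/96*w + 3/2
  leading term u: subtract (7/8)·g_2 from 7*u + 1/24*v*w**2 - 35/96*v*w - 1/6*w**3 + 9/4*w**2 + 415/96*w + 3/2 → 1/24*v*w**2 - 35/96*v*w - 7/8*v - 1/6*w**3 + 9/4*w**2 + 751/96*w + 47/8
  leading term v*w**2: subtract (1/96*w)·g_1 from 1/24*v*w**2 - 35/96*v*w - 7/8*v - 1/6*w**3 + 9/4*w**2 + 751/96*w + 47/8 → -35/96*v*w - 7/8*v - 1/6*w**3 + 13/6*w**2 + 739/96*w + 47/8
  leading term v*w: subtract (-35/384)·g_1 from -35/96*v*w - 7/8*v - 1/6*w**3 + 13/6*w**2 + 739/96*w + 47/8 → -7/8*v - 1/6*w**3 + 13/6*w**2 + 809/96*w + 223/32
  leading term v: subtract (7/3)·g_4 from -7/8*v - 1/6*w**3 + 13/6*w**2 + 809/96*w + 223/32 → -1/6*w**3 + 59/24*w**2 + 33/8*w + 3/2
  leading term w**3: subtract (1/2)·g_5 from -1/6*w**3 + 59/24*w**2 + 33/8*w + 3/2 → 0
The remainder is 0, so this S-polynomial contributes no new basis element.
This is the inner loop of Buchberger's algorithm — each nonzero remainder becomes a new basis element.

S(g_3, g_4) = -1/3*u*w**2 + 59/12*u*w + 7*u + 1/4*v*w + 5/4*w + 3/2; remainder on division = 0.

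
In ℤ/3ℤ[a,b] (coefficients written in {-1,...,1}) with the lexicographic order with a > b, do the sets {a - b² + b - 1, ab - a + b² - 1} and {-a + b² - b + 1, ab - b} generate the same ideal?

Two ideals are equal iff their reduced Gröbner bases coincide (the reduced basis is unique for a fixed ordering).
Buchberger on the first generating set:
f_1 = a - b² + b - 1, LT = a.
f_2 = ab - a + b² - 1, LT = ab.

S(f_1,f_2): lcm = ab. S = a - b³ - b + 1.
  leading term a: subtract (1)·f_1 from a - b³ - b + 1 → -b³ + b² + b - 1
  leading term b³: no divisor's leading term divides it; move -b³ to the remainder.
  leading term b²: no divisor's leading term divides it; move b² to the remainder.
  leading term b: no divisor's leading term divides it; move b to the remainder.
  leading term 1: no divisor's leading term divides it; move -1 to the remainder.
  remainder -b³ + b² + b - 1 ≠ 0; add g_3 = -b³ + b² + b - 1 to the basis.

S(f_1,g_3): leading monomials are coprime, so the S-polynomial reduces to 0 (Buchberger's first criterion).
S(f_2,g_3): lcm = ab³. S = ab - a + b⁴ - b².
  leading term ab: subtract (b)·f_1 from ab - a + b⁴ - b² → -a + b⁴ + b³ + b² + b
  leading term a: subtract (-1)·f_1 from -a + b⁴ + b³ + b² + b → b⁴ + b³ - b - 1
  leading term b⁴: subtract (-b)·g_3 from b⁴ + b³ - b - 1 → -b³ + b² + b - 1
  leading term b³: subtract (1)·g_3 from -b³ + b² + b - 1 → 0
  remainder 0.

Every S-polynomial of the final basis reduces to 0, so we have a Gröbner basis.
Inter-reduce: drop elements whose leading term is divisible by another's, tail-reduce, and make monic.
Reduced Gröbner basis: {a - b² + b - 1, b³ - b² - b + 1}.

Buchberger on the second generating set:
h_1 = -a + b² - b + 1, LT = a.
h_2 = ab - b, LT = ab.

S(h_1,h_2): lcm = ab. S = -b³ + b².
  leading term b³: no divisor's leading term divides it; move -b³ to the remainder.
  leading term b²: no divisor's leading term divides it; move b² to the remainder.
  remainder -b³ + b² ≠ 0; add k_3 = -b³ + b² to the basis.

S(h_1,k_3): leading monomials are coprime, so the S-polynomial reduces to 0 (Buchberger's first criterion).
S(h_2,k_3): lcm = ab³. S = ab² - b³.
  leading term ab²: subtract (-b²)·h_1 from ab² - b³ → b⁴ + b³ + b²
  leading term b⁴: subtract (-b)·k_3 from b⁴ + b³ + b² → -b³ + b²
  leading term b³: subtract (1)·k_3 from -b³ + b² → 0
  remainder 0.

Every S-polynomial of the final basis reduces to 0, so we have a Gröbner basis.
Inter-reduce: drop elements whose leading term is divisible by another's, tail-reduce, and make monic.
Reduced Gröbner basis: {a - b² + b - 1, b³ - b²}.

Since the reduced bases disagree, the two ideals are not the same.

No, the ideals differ.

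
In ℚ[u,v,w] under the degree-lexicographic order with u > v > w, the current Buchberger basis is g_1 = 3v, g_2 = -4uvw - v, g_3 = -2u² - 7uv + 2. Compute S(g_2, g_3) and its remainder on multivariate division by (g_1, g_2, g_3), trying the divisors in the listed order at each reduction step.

S(g_2, g_3) = -7/2uv²w + ¼uv + vw; remainder on division = 0.

lcm(LM(g_2), LM(g_3)) = u²vw.
S = (lcm/LT(g_2))·g_2 − (lcm/LT(g_3))·g_3 = -7/2uv²w + ¼uv + vw.
Reduce S modulo (g_1, g_2, g_3) in that order:
  leading term uv²w: subtract (-7/6uvw)·g_1 from -7/2uv²w + ¼uv + vw → ¼uv + vw
  leading term uv: subtract (1/12u)·g_1 from ¼uv + vw → vw
  leading term vw: subtract (⅓w)·g_1 from vw → 0
The remainder is 0, so this S-polynomial contributes no new basis element.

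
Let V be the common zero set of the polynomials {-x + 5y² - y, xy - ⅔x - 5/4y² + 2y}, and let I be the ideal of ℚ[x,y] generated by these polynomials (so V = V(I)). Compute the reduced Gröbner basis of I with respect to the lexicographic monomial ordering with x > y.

f_1 = -x + 5y² - y, LT = x.
f_2 = xy - ⅔x - 5/4y² + 2y, LT = xy.

S(f_1,f_2): lcm = xy. S = ⅔x - 5y³ + 9/4y² - 2y.
  leading term x: subtract (-⅔)·f_1 from ⅔x - 5y³ + 9/4y² - 2y → -5y³ + 67/12y² - 8/3y
  leading term y³: no divisor's leading term divides it; move -5y³ to the remainder.
  leading term y²: no divisor's leading term divides it; move 67/12y² to the remainder.
  leading term y: no divisor's leading term divides it; move -8/3y to the remainder.
  remainder -5y³ + 67/12y² - 8/3y ≠ 0; add g_3 = -5y³ + 67/12y² - 8/3y to the basis.

The other S-polynomials (S(f_1,g_3), S(f_2,g_3)) all reduce to 0 modulo the current basis, so we have a Gröbner basis.
Inter-reduce: drop elements whose leading term is divisible by another's, tail-reduce, and make monic.

G = {x - 5y² + y, y³ - 67/60y² + 8/15y}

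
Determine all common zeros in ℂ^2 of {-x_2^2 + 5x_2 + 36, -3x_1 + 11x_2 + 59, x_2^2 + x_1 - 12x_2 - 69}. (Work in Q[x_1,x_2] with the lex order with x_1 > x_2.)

Compute a lex Gröbner basis by Buchberger's algorithm.
f_1 = -x_2^2 + 5x_2 + 36, LT = x_2^2.
f_2 = -3x_1 + 11x_2 + 59, LT = x_1.
f_3 = x_1 + x_2^2 - 12x_2 - 69, LT = x_1.

S(f_2,f_3): lcm = x_1. S = -x_2^2 + 25/3x_2 + 148/3.
  reduce S modulo (f_1, f_2, f_3):
  remainder 10/3x_2 + 40/3 ≠ 0; add h_4 = 10/3x_2 + 40/3 to the basis.

The other S-polynomials (S(f_1,f_2), S(f_1,f_3), S(f_1,h_4), S(f_2,h_4), S(f_3,h_4)) all reduce to 0 modulo the current basis, so we have a Gröbner basis.
Inter-reduce: drop elements whose leading term is divisible by another's, tail-reduce, and make monic.
Reduced Gröbner basis: {x_1 - 5, x_2 + 4}.

Since the basis is lex-ordered, x_2 + 4 is univariate in x_2. Its roots are {-4}. Back-substituting each root into the other basis elements fixes the other coordinates.
  x_2 = -4: the earlier basis element becomes x_1 - 5 = 0, giving x_1 = 5 — point (5, -4).
This is the nonlinear analogue of row-reducing a linear system.

{(5, -4)}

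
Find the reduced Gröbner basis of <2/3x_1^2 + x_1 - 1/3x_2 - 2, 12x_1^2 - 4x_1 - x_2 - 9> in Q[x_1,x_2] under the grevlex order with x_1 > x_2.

G = {x_2^2 + 193/25x_2 + 168/25, x_1 - 5/22x_2 - 27/22}

Buchberger's algorithm terminates because the ascending chain of leading-term ideals stabilizes.

f_1 = 2/3x_1^2 + x_1 - 1/3x_2 - 2, LT = x_1^2.
f_2 = 12x_1^2 - 4x_1 - x_2 - 9, LT = x_1^2.

S(f_1,f_2): lcm = x_1^2. S = 11/6x_1 - 5/12x_2 - 9/4.
  leading term x_1: no divisor's leading term divides it; move 11/6x_1 to the remainder.
  leading term x_2: no divisor's leading term divides it; move -5/12x_2 to the remainder.
  leading term 1: no divisor's leading term divides it; move -9/4 to the remainder.
  remainder 11/6x_1 - 5/12x_2 - 9/4 ≠ 0; add g_3 = 11/6x_1 - 5/12x_2 - 9/4 to the basis.

S(f_1,g_3): lcm = x_1^2. S = 5/22x_1x_2 + 30/11x_1 - 1/2x_2 - 3.
  leading term x_1x_2: subtract (15/121x_2)·g_3 from 5/22x_1x_2 + 30/11x_1 - 1/2x_2 - 3 → 25/484x_2^2 + 30/11x_1 - 107/484x_2 - 3
  leading term x_2^2: no divisor's leading term divides it; move 25/484x_2^2 to the remainder.
  leading term x_1: subtract (180/121)·g_3 from 30/11x_1 - 107/484x_2 - 3 → 193/484x_2 + 42/121
  leading term x_2: no divisor's leading term divides it; move 193/484x_2 to the remainder.
  leading term 1: no divisor's leading term divides it; move 42/121 to the remainder.
  remainder 25/484x_2^2 + 193/484x_2 + 42/121 ≠ 0; add g_4 = 25/484x_2^2 + 193/484x_2 + 42/121 to the basis.

The other S-polynomials (S(f_2,g_3), S(f_1,g_4), S(f_2,g_4), S(g_3,g_4)) all reduce to 0 modulo the current basis, so we have a Gröbner basis.
Inter-reduce: drop elements whose leading term is divisible by another's, tail-reduce, and make monic.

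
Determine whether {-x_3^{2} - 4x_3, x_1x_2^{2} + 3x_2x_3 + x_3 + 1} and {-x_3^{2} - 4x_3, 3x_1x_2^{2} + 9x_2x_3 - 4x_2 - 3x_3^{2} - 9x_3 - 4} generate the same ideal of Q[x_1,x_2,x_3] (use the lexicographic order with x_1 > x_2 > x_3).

Since reduced Gröbner bases are canonical representatives of ideals under a given ordering, it suffices to compute and compare them.
Buchberger on the first generating set:
f_1 = -x_3^{2} - 4x_3, LT = x_3^{2}.
f_2 = x_1x_2^{2} + 3x_2x_3 + x_3 + 1, LT = x_1x_2^{2}.

The S-polynomials (S(f_1,f_2)) all reduce to 0 modulo the current basis, so we have a Gröbner basis.
Inter-reduce: drop elements whose leading term is divisible by another's, tail-reduce, and make monic.
Reduced Gröbner basis: {x_1x_2^{2} + 3x_2x_3 + x_3 + 1, x_3^{2} + 4x_3}.

Buchberger on the second generating set:
h_1 = -x_3^{2} - 4x_3, LT = x_3^{2}.
h_2 = 3x_1x_2^{2} + 9x_2x_3 - 4x_2 - 3x_3^{2} - 9x_3 - 4, LT = x_1x_2^{2}.

The S-polynomials (S(h_1,h_2)) all reduce to 0 modulo the current basis, so we have a Gröbner basis.
Inter-reduce: drop elements whose leading term is divisible by another's, tail-reduce, and make monic.
Reduced Gröbner basis: {x_1x_2^{2} + 3x_2x_3 - \tfrac{4}{3}x_2 + x_3 - \tfrac{4}{3}, x_3^{2} + 4x_3}.

Since the reduced bases disagree, the two ideals are not the same.

No, the ideals differ.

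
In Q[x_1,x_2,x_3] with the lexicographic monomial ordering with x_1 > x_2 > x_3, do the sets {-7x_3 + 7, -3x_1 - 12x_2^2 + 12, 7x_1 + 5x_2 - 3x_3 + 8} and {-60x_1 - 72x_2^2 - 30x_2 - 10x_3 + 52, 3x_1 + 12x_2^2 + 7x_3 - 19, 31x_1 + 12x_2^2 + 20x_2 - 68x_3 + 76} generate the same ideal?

Yes, the ideals are equal.

Equality of ideals is decidable: compute both reduced Gröbner bases (unique for the ordering) and check whether they agree.
Buchberger on the first generating set:
f_1 = -7x_3 + 7, LT = x_3.
f_2 = -3x_1 - 12x_2^2 + 12, LT = x_1.
f_3 = 7x_1 + 5x_2 - 3x_3 + 8, LT = x_1.

S(f_2,f_3): lcm = x_1. S = 4x_2^2 - 5/7x_2 + 3/7x_3 - 36/7.
  leading term x_2^2: no divisor's leading term divides it; move 4x_2^2 to the remainder.
  leading term x_2: no divisor's leading term divides it; move -5/7x_2 to the remainder.
  leading term x_3: subtract (-3/49)·f_1 from 3/7x_3 - 36/7 → -33/7
  leading term 1: no divisor's leading term divides it; move -33/7 to the remainder.
  remainder 4x_2^2 - 5/7x_2 - 33/7 ≠ 0; add g_4 = 4x_2^2 - 5/7x_2 - 33/7 to the basis.

The other S-polynomials (S(f_1,f_2), S(f_1,f_3), S(f_1,g_4), S(f_2,g_4), S(f_3,g_4)) all reduce to 0 modulo the current basis, so we have a Gröbner basis.
Inter-reduce: drop elements whose leading term is divisible by another's, tail-reduce, and make monic.
Reduced Gröbner basis: {x_1 + 5/7x_2 + 5/7, x_2^2 - 5/28x_2 - 33/28, x_3 - 1}.

Buchberger on the second generating set:
h_1 = -60x_1 - 72x_2^2 - 30x_2 - 10x_3 + 52, LT = x_1.
h_2 = 3x_1 + 12x_2^2 + 7x_3 - 19, LT = x_1.
h_3 = 31x_1 + 12x_2^2 + 20x_2 - 68x_3 + 76, LT = x_1.

S(h_1,h_2): lcm = x_1. S = -14/5x_2^2 + 1/2x_2 - 13/6x_3 + 82/15.
  leading term x_2^2: no divisor's leading term divides it; move -14/5x_2^2 to the remainder.
  leading term x_2: no divisor's leading term divides it; move 1/2x_2 to the remainder.
  leading term x_3: no divisor's leading term divides it; move -13/6x_3 to the remainder.
  leading term 1: no divisor's leading term divides it; move 82/15 to the remainder.
  remainder -14/5x_2^2 + 1/2x_2 - 13/6x_3 + 82/15 ≠ 0; add k_4 = -14/5x_2^2 + 1/2x_2 - 13/6x_3 + 82/15 to the basis.

S(h_1,h_3): lcm = x_1. S = 126/155x_2^2 - 9/62x_2 + 439/186x_3 - 1543/465.
  leading term x_2^2: subtract (-9/31)·k_4 from 126/155x_2^2 - 9/62x_2 + 439/186x_3 - 1543/465 → 161/93x_3 - 161/93
  leading term x_3: no divisor's leading term divides it; move 161/93x_3 to the remainder.
  leading term 1: no divisor's leading term divides it; move -161/93 to the remainder.
  remainder 161/93x_3 - 161/93 ≠ 0; add k_5 = 161/93x_3 - 161/93 to the basis.

The other S-polynomials (S(h_2,h_3), S(h_1,k_4), S(h_2,k_4), S(h_3,k_4), S(h_1,k_5), S(h_2,k_5), S(h_3,k_5), S(k_4,k_5)) all reduce to 0 modulo the current basis, so we have a Gröbner basis.
Inter-reduce: drop elements whose leading term is divisible by another's, tail-reduce, and make monic.
Reduced Gröbner basis: {x_1 + 5/7x_2 + 5/7, x_2^2 - 5/28x_2 - 33/28, x_3 - 1}.

Same reduced basis, so the two generating sets span the same ideal.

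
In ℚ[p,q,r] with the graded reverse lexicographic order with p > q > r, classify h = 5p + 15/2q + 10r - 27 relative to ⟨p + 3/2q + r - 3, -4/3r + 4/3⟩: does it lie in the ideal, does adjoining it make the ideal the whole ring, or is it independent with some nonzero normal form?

Adjoining 5p + 15/2q + 10r - 27 makes the ideal the whole ring: the system is inconsistent.

First compute the reduced Gröbner basis of I by Buchberger's algorithm.
f_1 = p + 3/2q + r - 3, LT = p.
f_2 = -4/3r + 4/3, LT = r.

The S-polynomials (S(f_1,f_2)) all reduce to 0 modulo the current basis, so we have a Gröbner basis.
Inter-reduce: drop elements whose leading term is divisible by another's, tail-reduce, and make monic.
Reduced Gröbner basis: {p + 3/2q - 2, r - 1}.
Label its elements g_1 = p + 3/2q - 2, g_2 = r - 1.

Reduce h = 5p + 15/2q + 10r - 27 modulo G:
  leading term p: subtract (5)·g_1 from 5p + 15/2q + 10r - 27 → 10r - 17
  leading term r: subtract (10)·g_2 from 10r - 17 → -7
  leading term 1: no divisor's leading term divides it; move -7 to the remainder.
  normal form = -7.
The normal form is nonzero, so h ∉ I. Since h minus its normal form lies in I, I + (h) = I + (n) where n = -7; decide whether this ideal is the whole ring.
Here n = -7 is a nonzero constant, hence a unit: 1 ∈ I + (h), the Gröbner basis of I + (h) is {1}, and the enlarged system has no common solution — adjoining h is inconsistent.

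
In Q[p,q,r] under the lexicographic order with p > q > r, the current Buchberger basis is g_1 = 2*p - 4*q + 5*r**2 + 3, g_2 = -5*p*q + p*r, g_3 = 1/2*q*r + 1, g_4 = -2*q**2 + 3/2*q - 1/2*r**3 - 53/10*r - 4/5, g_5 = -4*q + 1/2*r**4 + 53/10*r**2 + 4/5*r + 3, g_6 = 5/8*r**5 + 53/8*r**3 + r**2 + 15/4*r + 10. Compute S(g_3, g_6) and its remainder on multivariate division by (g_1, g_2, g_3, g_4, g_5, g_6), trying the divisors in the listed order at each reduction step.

S(g_3, g_6) = -53/5*q*r**3 - 8/5*q*r**2 - 6*q*r - 16*q + 2*r**4; remainder on division = 0.

lcm(LM(g_3), LM(g_6)) = q*r**5.
S = (lcm/LT(g_3))·g_3 − (lcm/LT(g_6))·g_6 = -53/5*q*r**3 - 8/5*q*r**2 - 6*q*r - 16*q + 2*r**4.
Reduce S modulo (g_1, g_2, g_3, g_4, g_5, g_6) in that order:
  leading term q*r**3: subtract (-106/5*r**2)·g_3 from -53/5*q*r**3 - 8/5*q*r**2 - 6*q*r - 16*q + 2*r**4 → -8/5*q*r**2 - 6*q*r - 16*q + 2*r**4 + 106/5*r**2
  leading term q*r**2: subtract (-16/5*r)·g_3 from -8/5*q*r**2 - 6*q*r - 16*q + 2*r**4 + 106/5*r**2 → -6*q*r - 16*q + 2*r**4 + 106/5*r**2 + 16/5*r
  leading term q*r: subtract (-12)·g_3 from -6*q*r - 16*q + 2*r**4 + 106/5*r**2 + 16/5*r → -16*q + 2*r**4 + 106/5*r**2 + 16/5*r + 12
  leading term q: subtract (4)·g_5 from -16*q + 2*r**4 + 106/5*r**2 + 16/5*r + 12 → 0
The remainder is 0, so this S-polynomial contributes no new basis element.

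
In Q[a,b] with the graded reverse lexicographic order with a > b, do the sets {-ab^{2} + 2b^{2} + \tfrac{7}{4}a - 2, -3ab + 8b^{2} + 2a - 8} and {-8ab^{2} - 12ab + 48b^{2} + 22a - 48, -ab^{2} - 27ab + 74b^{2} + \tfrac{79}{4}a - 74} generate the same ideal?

Yes, the ideals are equal.

Since reduced Gröbner bases are canonical representatives of ideals under a given ordering, it suffices to compute and compare them.
Buchberger on the first generating set:
f_1 = -ab^{2} + 2b^{2} + \tfrac{7}{4}a - 2, LT = ab^{2}.
f_2 = -3ab + 8b^{2} + 2a - 8, LT = ab.

S(f_1,f_2): lcm = ab^{2}. S = \tfrac{8}{3}b^{3} + \tfrac{2}{3}ab - 2b^{2} - \tfrac{7}{4}a - \tfrac{8}{3}b + 2.
  leading term b^{3}: no divisor's leading term divides it; move \tfrac{8}{3}b^{3} to the remainder.
  leading term ab: subtract (-\tfrac{2}{9})·f_2 from \tfrac{2}{3}ab - 2b^{2} - \tfrac{7}{4}a - \tfrac{8}{3}b + 2 → -\tfrac{2}{9}b^{2} - \tfrac{47}{36}a - \tfrac{8}{3}b + \tfrac{2}{9}
  leading term b^{2}: no divisor's leading term divides it; move -\tfrac{2}{9}b^{2} to the remainder.
  leading term a: no divisor's leading term divides it; move -\tfrac{47}{36}a to the remainder.
  leading term b: no divisor's leading term divides it; move -\tfrac{8}{3}b to the remainder.
  leading term 1: no divisor's leading term divides it; move \tfrac{2}{9} to the remainder.
  remainder \tfrac{8}{3}b^{3} - \tfrac{2}{9}b^{2} - \tfrac{47}{36}a - \tfrac{8}{3}b + \tfrac{2}{9} ≠ 0; add g_3 = \tfrac{8}{3}b^{3} - \tfrac{2}{9}b^{2} - \tfrac{47}{36}a - \tfrac{8}{3}b + \tfrac{2}{9} to the basis.

S(f_1,g_3): lcm = ab^{3}. S = \tfrac{1}{12}ab^{2} - 2b^{3} + \tfrac{47}{96}a^{2} - \tfrac{3}{4}ab - \tfrac{1}{12}a + 2b.
  leading term ab^{2}: subtract (-\tfrac{1}{12})·f_1 from \tfrac{1}{12}ab^{2} - 2b^{3} + \tfrac{47}{96}a^{2} - \tfrac{3}{4}ab - \tfrac{1}{12}a + 2b → -2b^{3} + \tfrac{47}{96}a^{2} - \tfrac{3}{4}ab + \tfrac{1}{6}b^{2} + \tfrac{1}{16}a + 2b - \tfrac{1}{6}
  leading term b^{3}: subtract (-\tfrac{3}{4})·g_3 from -2b^{3} + \tfrac{47}{96}a^{2} - \tfrac{3}{4}ab + \tfrac{1}{6}b^{2} + \tfrac{1}{16}a + 2b - \tfrac{1}{6} → \tfrac{47}{96}a^{2} - \tfrac{3}{4}ab - \tfrac{11}{12}a
  leading term a^{2}: no divisor's leading term divides it; move \tfrac{47}{96}a^{2} to the remainder.
  leading term ab: subtract (\tfrac{1}{4})·f_2 from -\tfrac{3}{4}ab - \tfrac{11}{12}a → -2b^{2} - \tfrac{17}{12}a + 2
  leading term b^{2}: no divisor's leading term divides it; move -2b^{2} to the remainder.
  leading term a: no divisor's leading term divides it; move -\tfrac{17}{12}a to the remainder.
  leading term 1: no divisor's leading term divides it; move 2 to the remainder.
  remainder \tfrac{47}{96}a^{2} - 2b^{2} - \tfrac{17}{12}a + 2 ≠ 0; add g_4 = \tfrac{47}{96}a^{2} - 2b^{2} - \tfrac{17}{12}a + 2 to the basis.

The other S-polynomials (S(f_2,g_3), S(f_1,g_4), S(f_2,g_4), S(g_3,g_4)) all reduce to 0 modulo the current basis, so we have a Gröbner basis.
Inter-reduce: drop elements whose leading term is divisible by another's, tail-reduce, and make monic.
Reduced Gröbner basis: {b^{3} - \tfrac{1}{12}b^{2} - \tfrac{47}{96}a - b + \tfrac{1}{12}, a^{2} - \tfrac{192}{47}b^{2} - \tfrac{136}{47}a + \tfrac{192}{47}, ab - \tfrac{8}{3}b^{2} - \tfrac{2}{3}a + \tfrac{8}{3}}.

Buchberger on the second generating set:
h_1 = -8ab^{2} - 12ab + 48b^{2} + 22a - 48, LT = ab^{2}.
h_2 = -ab^{2} - 27ab + 74b^{2} + \tfrac{79}{4}a - 74, LT = ab^{2}.

S(h_1,h_2): lcm = ab^{2}. S = -\tfrac{51}{2}ab + 68b^{2} + 17a - 68.
  leading term ab: no divisor's leading term divides it; move -\tfrac{51}{2}ab to the remainder.
  leading term b^{2}: no divisor's leading term divides it; move 68b^{2} to the remainder.
  leading term a: no divisor's leading term divides it; move 17a to the remainder.
  leading term 1: no divisor's leading term divides it; move -68 to the remainder.
  remainder -\tfrac{51}{2}ab + 68b^{2} + 17a - 68 ≠ 0; add k_3 = -\tfrac{51}{2}ab + 68b^{2} + 17a - 68 to the basis.

S(h_1,k_3): lcm = ab^{2}. S = \tfrac{8}{3}b^{3} + \tfrac{13}{6}ab - 6b^{2} - \tfrac{11}{4}a - \tfrac{8}{3}b + 6.
  leading term b^{3}: no divisor's leading term divides it; move \tfrac{8}{3}b^{3} to the remainder.
  leading term ab: subtract (-\tfrac{13}{153})·k_3 from \tfrac{13}{6}ab - 6b^{2} - \tfrac{11}{4}a - \tfrac{8}{3}b + 6 → -\tfrac{2}{9}b^{2} - \tfrac{47}{36}a - \tfrac{8}{3}b + \tfrac{2}{9}
  leading term b^{2}: no divisor's leading term divides it; move -\tfrac{2}{9}b^{2} to the remainder.
  leading term a: no divisor's leading term divides it; move -\tfrac{47}{36}a to the remainder.
  leading term b: no divisor's leading term divides it; move -\tfrac{8}{3}b to the remainder.
  leading term 1: no divisor's leading term divides it; move \tfrac{2}{9} to the remainder.
  remainder \tfrac{8}{3}b^{3} - \tfrac{2}{9}b^{2} - \tfrac{47}{36}a - \tfrac{8}{3}b + \tfrac{2}{9} ≠ 0; add k_4 = \tfrac{8}{3}b^{3} - \tfrac{2}{9}b^{2} - \tfrac{47}{36}a - \tfrac{8}{3}b + \tfrac{2}{9} to the basis.

S(h_1,k_4): lcm = ab^{3}. S = \tfrac{19}{12}ab^{2} - 6b^{3} + \tfrac{47}{96}a^{2} - \tfrac{7}{4}ab - \tfrac{1}{12}a + 6b.
  leading term ab^{2}: subtract (-\tfrac{19}{96})·h_1 from \tfrac{19}{12}ab^{2} - 6b^{3} + \tfrac{47}{96}a^{2} - \tfrac{7}{4}ab - \tfrac{1}{12}a + 6b → -6b^{3} + \tfrac{47}{96}a^{2} - \tfrac{33}{8}ab + \tfrac{19}{2}b^{2} + \tfrac{205}{48}a + 6b - \tfrac{19}{2}
  leading term b^{3}: subtract (-\tfrac{9}{4})·k_4 from -6b^{3} + \tfrac{47}{96}a^{2} - \tfrac{33}{8}ab + \tfrac{19}{2}b^{2} + \tfrac{205}{48}a + 6b - \tfrac{19}{2} → \tfrac{47}{96}a^{2} - \tfrac{33}{8}ab + 9b^{2} + \tfrac{4}{3}a - 9
  leading term a^{2}: no divisor's leading term divides it; move \tfrac{47}{96}a^{2} to the remainder.
  leading term ab: subtract (\tfrac{11}{68})·k_3 from -\tfrac{33}{8}ab + 9b^{2} + \tfrac{4}{3}a - 9 → -2b^{2} - \tfrac{17}{12}a + 2
  leading term b^{2}: no divisor's leading term divides it; move -2b^{2} to the remainder.
  leading term a: no divisor's leading term divides it; move -\tfrac{17}{12}a to the remainder.
  leading term 1: no divisor's leading term divides it; move 2 to the remainder.
  remainder \tfrac{47}{96}a^{2} - 2b^{2} - \tfrac{17}{12}a + 2 ≠ 0; add k_5 = \tfrac{47}{96}a^{2} - 2b^{2} - \tfrac{17}{12}a + 2 to the basis.

The other S-polynomials (S(h_2,k_3), S(h_2,k_4), S(k_3,k_4), S(h_1,k_5), S(h_2,k_5), S(k_3,k_5), S(k_4,k_5)) all reduce to 0 modulo the current basis, so we have a Gröbner basis.
Inter-reduce: drop elements whose leading term is divisible by another's, tail-reduce, and make monic.
Reduced Gröbner basis: {b^{3} - \tfrac{1}{12}b^{2} - \tfrac{47}{96}a - b + \tfrac{1}{12}, a^{2} - \tfrac{192}{47}b^{2} - \tfrac{136}{47}a + \tfrac{192}{47}, ab - \tfrac{8}{3}b^{2} - \tfrac{2}{3}a + \tfrac{8}{3}}.

These coincide, so the ideals are equal.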